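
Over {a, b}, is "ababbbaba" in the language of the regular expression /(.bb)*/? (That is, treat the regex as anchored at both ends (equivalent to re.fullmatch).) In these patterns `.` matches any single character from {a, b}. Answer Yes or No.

No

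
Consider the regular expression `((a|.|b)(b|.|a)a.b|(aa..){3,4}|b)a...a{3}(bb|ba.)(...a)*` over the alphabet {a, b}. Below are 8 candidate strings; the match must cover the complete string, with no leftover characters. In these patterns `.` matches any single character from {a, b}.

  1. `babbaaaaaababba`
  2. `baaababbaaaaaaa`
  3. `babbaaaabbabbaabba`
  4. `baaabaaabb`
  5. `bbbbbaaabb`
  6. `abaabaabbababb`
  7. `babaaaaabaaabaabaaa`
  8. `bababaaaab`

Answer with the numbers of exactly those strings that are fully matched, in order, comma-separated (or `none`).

1 → no match
2 → no match
3 → match
4 → match
5 → no match
6 → no match
7 → match
8 → no match

3, 4, 7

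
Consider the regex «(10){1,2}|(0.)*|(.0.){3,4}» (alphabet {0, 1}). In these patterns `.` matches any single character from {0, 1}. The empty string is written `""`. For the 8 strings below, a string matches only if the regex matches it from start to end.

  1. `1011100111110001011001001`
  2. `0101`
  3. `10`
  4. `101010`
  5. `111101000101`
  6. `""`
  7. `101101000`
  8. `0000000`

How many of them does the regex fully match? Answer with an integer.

1 → no match
2. `0101` → match
3. `10` → match
4. `101010` → no match
5. `111101000101` → no match
6. `""` → match
7. `101101000` → match
8. `0000000` → no match
Total matched: 4

4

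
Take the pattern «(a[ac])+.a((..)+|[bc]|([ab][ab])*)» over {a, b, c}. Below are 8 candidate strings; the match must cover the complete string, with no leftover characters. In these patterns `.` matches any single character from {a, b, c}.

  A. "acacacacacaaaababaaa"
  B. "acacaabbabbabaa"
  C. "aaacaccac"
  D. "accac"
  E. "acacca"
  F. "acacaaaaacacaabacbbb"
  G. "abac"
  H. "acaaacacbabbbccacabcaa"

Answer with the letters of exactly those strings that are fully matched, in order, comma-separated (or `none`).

A → match
B → no match
C → match
D → match
E → match
F → match
G → no match
H → match

A, C, D, E, F, H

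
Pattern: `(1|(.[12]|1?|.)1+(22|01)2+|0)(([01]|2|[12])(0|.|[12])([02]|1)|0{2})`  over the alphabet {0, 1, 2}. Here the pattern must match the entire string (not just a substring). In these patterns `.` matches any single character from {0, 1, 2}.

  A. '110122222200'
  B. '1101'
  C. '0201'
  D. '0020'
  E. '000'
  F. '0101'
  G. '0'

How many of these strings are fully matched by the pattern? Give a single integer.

A → match
B → match
C → match
D → match
E → match
F → match
G → no match
Total matched: 6

6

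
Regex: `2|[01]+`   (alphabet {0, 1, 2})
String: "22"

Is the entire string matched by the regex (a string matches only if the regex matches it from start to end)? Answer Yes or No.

No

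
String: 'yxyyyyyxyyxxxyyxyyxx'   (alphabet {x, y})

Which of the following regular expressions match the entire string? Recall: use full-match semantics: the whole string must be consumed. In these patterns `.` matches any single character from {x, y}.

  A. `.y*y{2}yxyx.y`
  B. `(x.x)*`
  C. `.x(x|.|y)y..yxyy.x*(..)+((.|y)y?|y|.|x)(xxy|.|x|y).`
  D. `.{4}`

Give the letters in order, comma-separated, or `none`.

A → no match — must end with 'y'
B → no match
C → match
D → no match

C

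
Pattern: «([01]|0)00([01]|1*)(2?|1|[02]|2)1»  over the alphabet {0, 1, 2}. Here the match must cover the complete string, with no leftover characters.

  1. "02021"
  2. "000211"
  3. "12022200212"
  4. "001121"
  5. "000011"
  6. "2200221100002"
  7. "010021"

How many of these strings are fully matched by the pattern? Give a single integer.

1. "02021" → no match
2. "000211" → no match
3. "12022200212" → no match — must end with "1"
4. "001121" → no match
5. "000011" → match
6 → no match — must end with "1"
7. "010021" → no match
Total matched: 1

1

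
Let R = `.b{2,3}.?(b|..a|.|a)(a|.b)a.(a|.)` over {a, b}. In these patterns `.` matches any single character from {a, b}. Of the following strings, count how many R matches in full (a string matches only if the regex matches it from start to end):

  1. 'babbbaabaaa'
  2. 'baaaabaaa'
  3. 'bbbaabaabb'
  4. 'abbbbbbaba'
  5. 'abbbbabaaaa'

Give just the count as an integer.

1 → no match
2 → no match
3 → no match
4 → match
5 → no match
Total matched: 1

1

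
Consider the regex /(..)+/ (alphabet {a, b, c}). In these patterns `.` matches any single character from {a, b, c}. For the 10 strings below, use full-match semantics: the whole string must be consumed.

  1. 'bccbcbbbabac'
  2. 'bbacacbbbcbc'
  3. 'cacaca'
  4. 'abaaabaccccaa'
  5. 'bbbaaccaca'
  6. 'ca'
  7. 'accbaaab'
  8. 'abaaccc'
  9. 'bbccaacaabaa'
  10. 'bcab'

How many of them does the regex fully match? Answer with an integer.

1 → match
2 → match
3 → match
4 → no match
5 → match
6 → match
7 → match
8 → no match
9 → match
10 → match
Total matched: 8

8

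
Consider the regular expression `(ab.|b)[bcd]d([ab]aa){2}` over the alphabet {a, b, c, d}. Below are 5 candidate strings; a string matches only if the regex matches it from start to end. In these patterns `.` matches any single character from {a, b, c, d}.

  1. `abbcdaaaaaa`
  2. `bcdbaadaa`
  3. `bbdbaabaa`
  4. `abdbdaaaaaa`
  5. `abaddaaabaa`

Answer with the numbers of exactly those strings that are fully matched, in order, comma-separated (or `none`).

1, 3, 4, 5

1 → match
2 → no match
3 → match
4 → match
5 → match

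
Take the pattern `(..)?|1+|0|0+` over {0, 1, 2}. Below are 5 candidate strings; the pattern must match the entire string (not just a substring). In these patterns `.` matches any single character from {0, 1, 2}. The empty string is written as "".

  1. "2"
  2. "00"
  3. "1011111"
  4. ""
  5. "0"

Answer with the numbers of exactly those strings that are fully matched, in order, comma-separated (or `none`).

2, 4, 5

1 → no match
2 → match
3 → no match
4 → match
5 → match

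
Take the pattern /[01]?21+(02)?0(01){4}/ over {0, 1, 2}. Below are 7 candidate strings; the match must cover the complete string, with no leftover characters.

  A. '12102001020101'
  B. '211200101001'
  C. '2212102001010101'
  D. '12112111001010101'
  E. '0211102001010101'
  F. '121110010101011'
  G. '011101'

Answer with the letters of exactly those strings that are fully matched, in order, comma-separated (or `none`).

A → no match
B → no match
C → no match
D → no match
E → match
F → no match — must end with '01'
G → no match

E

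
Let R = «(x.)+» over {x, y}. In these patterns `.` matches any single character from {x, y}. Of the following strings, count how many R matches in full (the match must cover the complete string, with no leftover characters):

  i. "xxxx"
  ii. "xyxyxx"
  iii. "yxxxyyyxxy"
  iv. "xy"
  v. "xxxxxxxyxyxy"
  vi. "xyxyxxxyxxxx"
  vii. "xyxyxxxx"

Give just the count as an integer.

i. "xxxx" → match
ii. "xyxyxx" → match
iii. "yxxxyyyxxy" → no match — must start with "x"
iv. "xy" → match
v. "xxxxxxxyxyxy" → match
vi. "xyxyxxxyxxxx" → match
vii. "xyxyxxxx" → match
Total matched: 6

6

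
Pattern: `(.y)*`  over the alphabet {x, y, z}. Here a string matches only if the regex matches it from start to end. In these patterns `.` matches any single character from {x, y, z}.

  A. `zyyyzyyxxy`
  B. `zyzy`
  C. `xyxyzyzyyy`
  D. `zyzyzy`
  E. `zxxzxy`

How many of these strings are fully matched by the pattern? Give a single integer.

3

A → no match
B → match
C → match
D → match
E → no match
Total matched: 3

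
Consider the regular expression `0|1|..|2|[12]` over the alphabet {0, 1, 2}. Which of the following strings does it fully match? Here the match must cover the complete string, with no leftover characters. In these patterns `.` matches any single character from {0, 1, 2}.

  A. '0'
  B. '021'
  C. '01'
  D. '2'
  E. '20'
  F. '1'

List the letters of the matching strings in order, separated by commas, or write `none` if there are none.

A → match
B → no match
C → match
D → match
E → match
F → match

A, C, D, E, F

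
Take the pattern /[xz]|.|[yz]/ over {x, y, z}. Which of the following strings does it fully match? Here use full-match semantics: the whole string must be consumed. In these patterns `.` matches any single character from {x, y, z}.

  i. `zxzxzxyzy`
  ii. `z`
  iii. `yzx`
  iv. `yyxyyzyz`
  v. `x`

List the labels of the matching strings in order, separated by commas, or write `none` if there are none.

i → no match
ii → match
iii → no match
iv → no match
v → match

ii, v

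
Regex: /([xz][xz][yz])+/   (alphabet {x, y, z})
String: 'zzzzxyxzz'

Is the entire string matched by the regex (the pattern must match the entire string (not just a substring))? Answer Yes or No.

Yes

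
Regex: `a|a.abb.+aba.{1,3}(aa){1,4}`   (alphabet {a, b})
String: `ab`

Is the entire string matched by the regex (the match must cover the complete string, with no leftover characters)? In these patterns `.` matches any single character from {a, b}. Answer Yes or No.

No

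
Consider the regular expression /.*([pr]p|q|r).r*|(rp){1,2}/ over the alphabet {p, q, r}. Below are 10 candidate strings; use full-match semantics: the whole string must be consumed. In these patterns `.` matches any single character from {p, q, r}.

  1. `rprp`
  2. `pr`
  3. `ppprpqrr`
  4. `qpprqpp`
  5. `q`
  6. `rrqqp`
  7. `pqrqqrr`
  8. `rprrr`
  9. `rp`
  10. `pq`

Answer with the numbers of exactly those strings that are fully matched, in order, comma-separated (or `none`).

1, 3, 6, 7, 8, 9

1 → match
2 → no match
3 → match
4 → no match
5 → no match
6 → match
7 → match
8 → match
9 → match
10 → no match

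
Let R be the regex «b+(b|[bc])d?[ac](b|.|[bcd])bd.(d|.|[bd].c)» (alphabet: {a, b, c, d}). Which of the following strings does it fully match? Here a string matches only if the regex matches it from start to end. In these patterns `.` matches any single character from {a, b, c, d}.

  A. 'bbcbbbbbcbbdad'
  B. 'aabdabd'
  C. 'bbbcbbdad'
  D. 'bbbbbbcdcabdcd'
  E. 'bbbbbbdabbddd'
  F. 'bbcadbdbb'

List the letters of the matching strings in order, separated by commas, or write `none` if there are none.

A → no match
B → no match — must start with 'b'
C → match
D → match
E → match
F → match

C, D, E, F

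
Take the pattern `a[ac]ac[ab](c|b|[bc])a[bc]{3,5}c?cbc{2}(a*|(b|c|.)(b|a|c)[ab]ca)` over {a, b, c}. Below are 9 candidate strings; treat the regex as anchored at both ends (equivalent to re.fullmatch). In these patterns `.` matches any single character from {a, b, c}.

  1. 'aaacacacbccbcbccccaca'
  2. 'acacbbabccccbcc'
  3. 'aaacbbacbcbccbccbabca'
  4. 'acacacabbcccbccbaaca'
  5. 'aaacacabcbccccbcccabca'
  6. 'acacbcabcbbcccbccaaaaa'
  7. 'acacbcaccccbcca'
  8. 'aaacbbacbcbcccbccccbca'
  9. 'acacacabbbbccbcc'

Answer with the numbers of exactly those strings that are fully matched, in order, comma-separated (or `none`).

1 → match
2 → match
3 → match
4 → match
5 → match
6 → match
7 → match
8 → match
9 → match

1, 2, 3, 4, 5, 6, 7, 8, 9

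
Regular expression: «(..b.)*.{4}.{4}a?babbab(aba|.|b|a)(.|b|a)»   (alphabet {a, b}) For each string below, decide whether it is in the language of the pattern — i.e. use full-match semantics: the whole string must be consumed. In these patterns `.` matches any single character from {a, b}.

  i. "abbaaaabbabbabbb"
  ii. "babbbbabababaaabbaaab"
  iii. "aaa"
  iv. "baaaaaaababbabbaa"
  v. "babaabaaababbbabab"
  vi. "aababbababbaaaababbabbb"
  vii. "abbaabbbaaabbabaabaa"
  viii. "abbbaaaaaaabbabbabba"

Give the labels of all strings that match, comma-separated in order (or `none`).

i → match
ii → no match
iii → no match
iv → no match
v → no match
vi → no match
vii → no match
viii → match

i, viii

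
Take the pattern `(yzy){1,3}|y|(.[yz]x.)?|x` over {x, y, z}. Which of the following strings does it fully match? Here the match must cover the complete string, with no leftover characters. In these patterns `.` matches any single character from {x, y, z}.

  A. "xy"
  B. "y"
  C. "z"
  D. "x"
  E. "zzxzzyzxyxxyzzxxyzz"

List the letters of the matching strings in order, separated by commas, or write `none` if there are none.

A → no match
B → match
C → no match
D → match
E → no match

B, D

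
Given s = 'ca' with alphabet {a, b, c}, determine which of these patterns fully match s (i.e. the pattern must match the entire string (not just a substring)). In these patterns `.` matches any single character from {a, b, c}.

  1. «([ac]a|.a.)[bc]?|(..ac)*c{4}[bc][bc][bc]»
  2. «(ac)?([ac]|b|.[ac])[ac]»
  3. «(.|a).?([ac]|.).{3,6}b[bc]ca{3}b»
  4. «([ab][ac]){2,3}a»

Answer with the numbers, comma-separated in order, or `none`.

1, 2

1 → match
2 → match
3 → no match — must end with 'ab'
4 → no match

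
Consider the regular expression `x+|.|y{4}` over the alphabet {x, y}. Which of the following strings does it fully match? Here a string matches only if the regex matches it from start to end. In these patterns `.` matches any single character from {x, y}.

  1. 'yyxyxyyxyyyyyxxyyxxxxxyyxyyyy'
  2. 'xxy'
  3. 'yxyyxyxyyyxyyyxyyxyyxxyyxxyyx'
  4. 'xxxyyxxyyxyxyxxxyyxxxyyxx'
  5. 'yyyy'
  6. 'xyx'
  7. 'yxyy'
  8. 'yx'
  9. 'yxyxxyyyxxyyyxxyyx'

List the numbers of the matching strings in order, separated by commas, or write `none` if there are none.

5

1 → no match
2 → no match
3 → no match
4 → no match
5 → match
6 → no match
7 → no match
8 → no match
9 → no match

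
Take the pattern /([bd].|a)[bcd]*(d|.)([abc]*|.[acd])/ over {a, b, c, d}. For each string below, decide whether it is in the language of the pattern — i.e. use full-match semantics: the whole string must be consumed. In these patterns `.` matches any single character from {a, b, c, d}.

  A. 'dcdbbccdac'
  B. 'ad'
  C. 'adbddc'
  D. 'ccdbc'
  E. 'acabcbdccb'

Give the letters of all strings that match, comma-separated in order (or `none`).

A → match
B → match
C → match
D → no match
E → no match

A, B, C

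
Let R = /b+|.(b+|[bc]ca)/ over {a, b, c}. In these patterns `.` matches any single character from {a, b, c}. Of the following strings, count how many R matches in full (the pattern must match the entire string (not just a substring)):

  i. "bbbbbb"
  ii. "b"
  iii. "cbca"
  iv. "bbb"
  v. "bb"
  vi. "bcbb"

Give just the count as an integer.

5

i → match
ii → match
iii → match
iv → match
v → match
vi → no match
Total matched: 5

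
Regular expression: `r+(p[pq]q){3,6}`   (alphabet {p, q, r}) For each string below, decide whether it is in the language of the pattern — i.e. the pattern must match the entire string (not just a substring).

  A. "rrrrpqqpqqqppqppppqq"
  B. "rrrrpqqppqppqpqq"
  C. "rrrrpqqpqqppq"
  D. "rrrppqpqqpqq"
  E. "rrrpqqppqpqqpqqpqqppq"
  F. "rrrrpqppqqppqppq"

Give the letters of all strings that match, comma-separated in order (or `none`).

B, C, D, E

A → no match
B → match
C → match
D → match
E → match
F → no match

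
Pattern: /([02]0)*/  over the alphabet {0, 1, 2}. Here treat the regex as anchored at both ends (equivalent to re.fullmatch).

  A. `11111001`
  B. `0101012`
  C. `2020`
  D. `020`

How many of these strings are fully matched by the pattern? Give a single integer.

A → no match
B → no match
C → match
D → no match
Total matched: 1

1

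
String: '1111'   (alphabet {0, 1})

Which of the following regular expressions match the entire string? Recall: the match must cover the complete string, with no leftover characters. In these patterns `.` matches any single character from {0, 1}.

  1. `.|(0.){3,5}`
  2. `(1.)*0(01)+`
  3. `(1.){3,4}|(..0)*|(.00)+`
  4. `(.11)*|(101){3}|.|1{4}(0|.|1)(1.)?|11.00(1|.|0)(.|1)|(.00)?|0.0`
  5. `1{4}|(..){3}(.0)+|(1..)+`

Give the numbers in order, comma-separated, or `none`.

1 → no match
2 → no match — must end with '01'
3 → no match
4 → no match
5 → match

5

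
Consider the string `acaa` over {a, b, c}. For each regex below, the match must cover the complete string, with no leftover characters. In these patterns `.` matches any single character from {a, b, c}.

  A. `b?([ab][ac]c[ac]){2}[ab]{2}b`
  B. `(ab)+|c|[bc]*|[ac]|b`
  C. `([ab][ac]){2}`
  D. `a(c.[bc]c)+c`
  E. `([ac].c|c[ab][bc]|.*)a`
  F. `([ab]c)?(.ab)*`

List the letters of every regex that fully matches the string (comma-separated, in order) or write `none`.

C, E

A → no match — must end with `b`
B → no match
C → match
D → no match — must end with `cc`
E → match
F → no match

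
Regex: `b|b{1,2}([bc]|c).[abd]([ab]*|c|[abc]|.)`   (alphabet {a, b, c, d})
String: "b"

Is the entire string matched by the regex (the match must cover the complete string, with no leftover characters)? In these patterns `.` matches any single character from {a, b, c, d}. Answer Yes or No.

Yes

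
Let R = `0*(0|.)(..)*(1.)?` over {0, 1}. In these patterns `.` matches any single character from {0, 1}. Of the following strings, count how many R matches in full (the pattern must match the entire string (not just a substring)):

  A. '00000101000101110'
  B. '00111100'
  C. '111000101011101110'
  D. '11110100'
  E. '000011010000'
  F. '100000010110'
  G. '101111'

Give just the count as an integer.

A → match
B → match
C → no match
D → no match
E → match
F → no match
G → no match
Total matched: 3

3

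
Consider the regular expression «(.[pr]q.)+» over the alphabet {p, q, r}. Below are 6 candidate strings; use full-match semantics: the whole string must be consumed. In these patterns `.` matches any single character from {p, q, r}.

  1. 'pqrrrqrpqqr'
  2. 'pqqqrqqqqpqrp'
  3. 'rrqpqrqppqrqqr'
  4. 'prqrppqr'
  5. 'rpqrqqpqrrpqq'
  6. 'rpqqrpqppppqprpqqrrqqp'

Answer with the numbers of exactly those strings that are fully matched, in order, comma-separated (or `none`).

1 → no match
2 → no match
3 → no match
4 → match
5 → no match
6 → no match

4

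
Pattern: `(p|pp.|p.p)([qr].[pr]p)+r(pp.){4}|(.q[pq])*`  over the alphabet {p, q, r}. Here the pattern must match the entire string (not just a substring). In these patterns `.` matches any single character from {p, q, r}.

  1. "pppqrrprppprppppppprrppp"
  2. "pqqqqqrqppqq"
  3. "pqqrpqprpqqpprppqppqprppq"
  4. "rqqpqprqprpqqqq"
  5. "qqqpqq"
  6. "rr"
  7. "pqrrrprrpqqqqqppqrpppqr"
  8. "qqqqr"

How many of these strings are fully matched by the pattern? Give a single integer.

2

1 → no match
2 → match
3 → no match
4 → no match
5 → match
6 → no match
7 → no match
8 → no match
Total matched: 2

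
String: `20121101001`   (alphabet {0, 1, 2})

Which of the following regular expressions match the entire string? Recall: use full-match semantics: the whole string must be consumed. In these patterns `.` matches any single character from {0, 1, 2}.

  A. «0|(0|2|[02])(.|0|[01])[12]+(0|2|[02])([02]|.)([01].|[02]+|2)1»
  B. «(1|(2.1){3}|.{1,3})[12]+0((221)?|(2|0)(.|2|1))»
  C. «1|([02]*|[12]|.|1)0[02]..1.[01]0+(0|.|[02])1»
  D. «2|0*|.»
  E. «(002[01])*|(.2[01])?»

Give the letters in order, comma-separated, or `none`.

A

A → match
B → no match
C → no match
D → no match
E → no match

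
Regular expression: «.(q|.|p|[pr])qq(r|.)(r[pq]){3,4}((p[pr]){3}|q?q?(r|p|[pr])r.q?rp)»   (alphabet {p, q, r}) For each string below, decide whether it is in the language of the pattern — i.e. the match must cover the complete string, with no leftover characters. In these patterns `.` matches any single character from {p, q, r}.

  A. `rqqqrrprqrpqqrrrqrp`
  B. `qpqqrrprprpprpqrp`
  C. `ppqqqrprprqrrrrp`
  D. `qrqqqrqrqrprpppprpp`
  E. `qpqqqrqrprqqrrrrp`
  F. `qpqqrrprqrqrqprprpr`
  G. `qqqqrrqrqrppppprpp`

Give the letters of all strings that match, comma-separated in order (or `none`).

A → match
B → match
C → match
D → match
E → match
F → match
G → no match

A, B, C, D, E, F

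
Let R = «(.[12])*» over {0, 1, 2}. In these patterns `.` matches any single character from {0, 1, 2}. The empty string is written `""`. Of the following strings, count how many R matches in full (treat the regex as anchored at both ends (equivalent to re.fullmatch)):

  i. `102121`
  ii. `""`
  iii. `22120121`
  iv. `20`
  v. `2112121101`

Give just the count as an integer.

i → no match
ii → match
iii → match
iv → no match
v → match
Total matched: 3

3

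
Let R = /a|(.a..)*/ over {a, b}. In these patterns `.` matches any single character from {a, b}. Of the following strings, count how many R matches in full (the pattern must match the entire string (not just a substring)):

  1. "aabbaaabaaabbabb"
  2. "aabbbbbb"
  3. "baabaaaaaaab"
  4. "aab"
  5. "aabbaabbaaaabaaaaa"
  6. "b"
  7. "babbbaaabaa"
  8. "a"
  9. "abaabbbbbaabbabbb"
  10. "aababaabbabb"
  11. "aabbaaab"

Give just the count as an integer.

1 → match
2 → no match
3 → match
4 → no match
5 → no match
6 → no match
7 → no match
8 → match
9 → no match
10 → match
11 → match
Total matched: 5

5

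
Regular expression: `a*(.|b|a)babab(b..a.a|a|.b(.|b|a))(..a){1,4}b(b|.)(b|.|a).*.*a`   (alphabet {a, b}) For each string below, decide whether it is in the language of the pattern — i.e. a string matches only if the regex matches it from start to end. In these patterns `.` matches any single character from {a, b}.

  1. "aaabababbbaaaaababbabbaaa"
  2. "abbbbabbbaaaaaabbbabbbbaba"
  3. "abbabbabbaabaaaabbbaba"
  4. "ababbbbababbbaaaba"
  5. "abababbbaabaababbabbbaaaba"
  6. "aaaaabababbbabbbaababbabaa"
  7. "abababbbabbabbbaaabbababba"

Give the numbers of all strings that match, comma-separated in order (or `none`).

1, 5, 7

1 → match
2 → no match
3 → no match
4 → no match
5 → match
6 → no match
7 → match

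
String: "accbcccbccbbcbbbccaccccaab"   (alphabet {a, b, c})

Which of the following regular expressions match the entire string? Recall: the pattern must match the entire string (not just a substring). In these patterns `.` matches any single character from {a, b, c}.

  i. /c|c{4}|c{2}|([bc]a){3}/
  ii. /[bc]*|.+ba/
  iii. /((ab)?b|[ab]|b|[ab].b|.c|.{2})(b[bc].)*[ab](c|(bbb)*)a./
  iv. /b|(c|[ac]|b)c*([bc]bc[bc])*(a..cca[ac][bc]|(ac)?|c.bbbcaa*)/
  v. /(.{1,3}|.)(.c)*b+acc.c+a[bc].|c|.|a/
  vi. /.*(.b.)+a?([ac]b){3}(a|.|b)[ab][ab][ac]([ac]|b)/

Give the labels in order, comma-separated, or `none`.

i → no match
ii → no match
iii → no match
iv → match
v → no match
vi → no match

iv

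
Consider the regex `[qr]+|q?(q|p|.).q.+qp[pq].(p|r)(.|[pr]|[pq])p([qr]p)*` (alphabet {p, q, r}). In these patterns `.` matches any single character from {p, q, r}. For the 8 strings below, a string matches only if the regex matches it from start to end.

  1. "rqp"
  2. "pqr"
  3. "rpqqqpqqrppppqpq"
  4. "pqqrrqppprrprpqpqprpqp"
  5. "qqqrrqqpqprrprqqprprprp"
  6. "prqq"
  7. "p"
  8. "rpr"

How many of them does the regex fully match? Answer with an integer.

1

1 → no match
2 → no match
3 → no match
4 → match
5 → no match
6 → no match
7 → no match
8 → no match
Total matched: 1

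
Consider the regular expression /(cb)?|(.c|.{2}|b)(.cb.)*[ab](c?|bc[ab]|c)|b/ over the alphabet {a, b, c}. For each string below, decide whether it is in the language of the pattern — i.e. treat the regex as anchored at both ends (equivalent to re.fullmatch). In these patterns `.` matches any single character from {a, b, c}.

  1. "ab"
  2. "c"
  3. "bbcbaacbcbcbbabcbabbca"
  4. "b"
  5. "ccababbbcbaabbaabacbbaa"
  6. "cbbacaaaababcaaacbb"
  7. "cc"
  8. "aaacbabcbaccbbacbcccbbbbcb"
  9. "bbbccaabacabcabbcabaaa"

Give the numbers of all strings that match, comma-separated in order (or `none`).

1 → no match
2 → no match
3 → no match
4 → match
5 → no match
6 → no match
7 → no match
8 → match
9 → no match

4, 8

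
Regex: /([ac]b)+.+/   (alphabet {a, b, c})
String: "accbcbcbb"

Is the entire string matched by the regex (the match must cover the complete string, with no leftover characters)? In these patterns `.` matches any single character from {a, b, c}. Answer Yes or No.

No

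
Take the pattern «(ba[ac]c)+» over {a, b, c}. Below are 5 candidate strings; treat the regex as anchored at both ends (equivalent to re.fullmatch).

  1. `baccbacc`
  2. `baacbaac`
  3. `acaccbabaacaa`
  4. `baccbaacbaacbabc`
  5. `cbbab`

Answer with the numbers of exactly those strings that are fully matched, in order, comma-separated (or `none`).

1. `baccbacc` → match
2. `baacbaac` → match
3 → no match — must start with `ba`
4 → no match
5. `cbbab` → no match — must start with `ba`

1, 2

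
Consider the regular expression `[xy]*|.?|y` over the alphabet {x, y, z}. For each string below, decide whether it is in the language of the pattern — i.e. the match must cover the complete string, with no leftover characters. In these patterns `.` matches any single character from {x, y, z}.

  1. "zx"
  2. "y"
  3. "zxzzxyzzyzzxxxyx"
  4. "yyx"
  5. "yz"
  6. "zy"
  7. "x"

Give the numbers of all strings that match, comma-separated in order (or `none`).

2, 4, 7

1 → no match
2 → match
3 → no match
4 → match
5 → no match
6 → no match
7 → match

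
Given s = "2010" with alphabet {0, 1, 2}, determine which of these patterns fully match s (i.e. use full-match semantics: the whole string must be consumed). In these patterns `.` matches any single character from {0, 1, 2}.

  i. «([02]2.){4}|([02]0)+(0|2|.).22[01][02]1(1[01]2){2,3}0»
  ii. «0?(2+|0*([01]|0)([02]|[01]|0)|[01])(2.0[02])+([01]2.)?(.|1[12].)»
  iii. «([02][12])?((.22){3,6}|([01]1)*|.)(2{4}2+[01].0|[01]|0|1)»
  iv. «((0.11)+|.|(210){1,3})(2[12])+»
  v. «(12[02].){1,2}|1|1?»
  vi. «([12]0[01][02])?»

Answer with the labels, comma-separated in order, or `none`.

vi

i → no match
ii → no match
iii → no match
iv → no match
v → no match
vi → match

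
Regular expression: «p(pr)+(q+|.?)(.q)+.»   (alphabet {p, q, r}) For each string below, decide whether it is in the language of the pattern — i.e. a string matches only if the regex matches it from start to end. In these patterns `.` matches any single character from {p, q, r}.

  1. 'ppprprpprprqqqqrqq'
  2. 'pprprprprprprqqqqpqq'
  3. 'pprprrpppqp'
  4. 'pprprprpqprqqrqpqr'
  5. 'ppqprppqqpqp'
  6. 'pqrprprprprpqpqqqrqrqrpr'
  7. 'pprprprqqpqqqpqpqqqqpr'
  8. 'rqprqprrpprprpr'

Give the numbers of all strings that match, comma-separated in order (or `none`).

1 → no match — must start with 'ppr'
2 → match
3 → no match
4 → no match
5 → no match — must start with 'ppr'
6 → no match — must start with 'ppr'
7 → no match
8 → no match — must start with 'ppr'

2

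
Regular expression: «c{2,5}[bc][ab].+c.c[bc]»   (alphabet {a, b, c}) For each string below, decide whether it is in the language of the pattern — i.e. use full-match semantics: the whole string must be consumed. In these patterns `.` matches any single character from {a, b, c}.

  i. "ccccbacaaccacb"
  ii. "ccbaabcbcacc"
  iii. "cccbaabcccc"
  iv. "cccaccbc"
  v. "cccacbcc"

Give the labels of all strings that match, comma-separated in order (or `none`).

i → match
ii. "ccbaabcbcacc" → match
iii. "cccbaabcccc" → match
iv. "cccaccbc" → no match
v. "cccacbcc" → no match

i, ii, iii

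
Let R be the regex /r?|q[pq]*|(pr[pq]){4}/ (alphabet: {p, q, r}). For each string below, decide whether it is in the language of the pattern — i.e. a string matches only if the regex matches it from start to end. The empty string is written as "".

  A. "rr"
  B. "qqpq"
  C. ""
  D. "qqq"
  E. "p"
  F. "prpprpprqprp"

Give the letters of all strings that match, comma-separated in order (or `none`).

B, C, D, F

A → no match
B → match
C → match
D → match
E → no match
F → match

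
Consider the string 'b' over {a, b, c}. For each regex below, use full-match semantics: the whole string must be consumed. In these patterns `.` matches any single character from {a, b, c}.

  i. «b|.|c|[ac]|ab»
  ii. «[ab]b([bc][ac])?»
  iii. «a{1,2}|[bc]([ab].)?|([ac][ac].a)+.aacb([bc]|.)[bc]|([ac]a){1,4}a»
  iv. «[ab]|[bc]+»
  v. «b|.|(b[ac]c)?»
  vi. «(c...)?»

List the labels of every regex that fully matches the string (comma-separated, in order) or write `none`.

i, iii, iv, v

i → match
ii → no match
iii → match
iv → match
v → match
vi → no match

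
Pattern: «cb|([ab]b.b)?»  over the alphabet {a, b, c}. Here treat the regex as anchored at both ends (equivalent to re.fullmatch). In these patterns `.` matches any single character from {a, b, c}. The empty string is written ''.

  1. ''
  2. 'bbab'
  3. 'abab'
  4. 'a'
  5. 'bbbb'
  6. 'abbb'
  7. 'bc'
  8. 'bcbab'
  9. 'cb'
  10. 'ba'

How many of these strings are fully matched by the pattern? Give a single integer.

6

1. '' → match
2. 'bbab' → match
3. 'abab' → match
4. 'a' → no match
5. 'bbbb' → match
6. 'abbb' → match
7. 'bc' → no match
8. 'bcbab' → no match
9. 'cb' → match
10. 'ba' → no match
Total matched: 6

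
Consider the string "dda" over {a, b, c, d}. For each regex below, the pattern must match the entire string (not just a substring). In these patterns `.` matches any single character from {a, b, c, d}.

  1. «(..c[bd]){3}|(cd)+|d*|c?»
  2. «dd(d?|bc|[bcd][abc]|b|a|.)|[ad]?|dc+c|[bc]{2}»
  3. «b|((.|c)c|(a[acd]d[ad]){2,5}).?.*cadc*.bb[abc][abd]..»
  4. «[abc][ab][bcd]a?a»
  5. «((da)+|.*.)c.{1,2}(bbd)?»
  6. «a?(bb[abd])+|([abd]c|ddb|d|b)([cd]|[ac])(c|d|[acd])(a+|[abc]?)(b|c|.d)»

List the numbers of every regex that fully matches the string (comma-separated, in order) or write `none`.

2

1 → no match
2 → match
3 → no match
4 → no match
5 → no match
6 → no match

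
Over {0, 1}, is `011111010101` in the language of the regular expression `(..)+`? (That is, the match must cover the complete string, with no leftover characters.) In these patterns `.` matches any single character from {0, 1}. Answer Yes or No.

Yes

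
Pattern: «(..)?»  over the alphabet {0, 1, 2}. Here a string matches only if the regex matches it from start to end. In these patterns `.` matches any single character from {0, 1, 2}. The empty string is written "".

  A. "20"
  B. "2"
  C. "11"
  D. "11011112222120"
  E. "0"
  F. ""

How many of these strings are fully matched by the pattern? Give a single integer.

A → match
B → no match
C → match
D → no match
E → no match
F → match
Total matched: 3

3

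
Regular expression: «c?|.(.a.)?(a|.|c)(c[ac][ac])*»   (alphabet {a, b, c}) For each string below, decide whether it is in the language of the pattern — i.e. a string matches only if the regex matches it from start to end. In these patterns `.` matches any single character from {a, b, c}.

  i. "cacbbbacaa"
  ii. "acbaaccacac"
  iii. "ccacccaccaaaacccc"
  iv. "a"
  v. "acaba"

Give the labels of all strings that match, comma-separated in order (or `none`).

i. "cacbbbacaa" → no match
ii. "acbaaccacac" → no match
iii → no match
iv. "a" → no match
v. "acaba" → match

v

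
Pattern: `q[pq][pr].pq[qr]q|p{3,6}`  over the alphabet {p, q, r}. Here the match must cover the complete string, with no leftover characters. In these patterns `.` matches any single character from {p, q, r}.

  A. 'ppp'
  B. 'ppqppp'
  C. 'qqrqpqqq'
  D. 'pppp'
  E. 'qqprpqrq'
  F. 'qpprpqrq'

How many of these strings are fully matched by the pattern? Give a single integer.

A. 'ppp' → match
B. 'ppqppp' → no match
C. 'qqrqpqqq' → match
D. 'pppp' → match
E. 'qqprpqrq' → match
F. 'qpprpqrq' → match
Total matched: 5

5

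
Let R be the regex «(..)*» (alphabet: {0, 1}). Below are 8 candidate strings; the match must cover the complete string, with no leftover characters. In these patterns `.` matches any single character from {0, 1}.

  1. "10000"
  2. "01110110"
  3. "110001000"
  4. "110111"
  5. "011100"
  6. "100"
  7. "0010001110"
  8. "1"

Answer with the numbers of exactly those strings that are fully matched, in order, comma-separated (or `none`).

2, 4, 5, 7

1 → no match
2 → match
3 → no match
4 → match
5 → match
6 → no match
7 → match
8 → no match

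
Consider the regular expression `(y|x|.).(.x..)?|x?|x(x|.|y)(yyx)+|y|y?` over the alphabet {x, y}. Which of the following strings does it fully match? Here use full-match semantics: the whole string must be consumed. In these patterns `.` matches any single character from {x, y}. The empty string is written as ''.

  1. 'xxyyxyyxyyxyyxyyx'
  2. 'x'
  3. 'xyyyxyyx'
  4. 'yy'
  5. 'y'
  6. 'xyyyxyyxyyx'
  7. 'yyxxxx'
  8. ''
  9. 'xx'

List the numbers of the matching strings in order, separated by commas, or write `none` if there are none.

1 → match
2 → match
3 → match
4 → match
5 → match
6 → match
7 → match
8 → match
9 → match

1, 2, 3, 4, 5, 6, 7, 8, 9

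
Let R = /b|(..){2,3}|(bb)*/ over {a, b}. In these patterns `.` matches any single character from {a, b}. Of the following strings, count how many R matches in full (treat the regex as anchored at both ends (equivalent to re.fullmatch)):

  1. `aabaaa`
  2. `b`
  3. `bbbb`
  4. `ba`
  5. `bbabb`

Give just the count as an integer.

1 → match
2 → match
3 → match
4 → no match
5 → no match
Total matched: 3

3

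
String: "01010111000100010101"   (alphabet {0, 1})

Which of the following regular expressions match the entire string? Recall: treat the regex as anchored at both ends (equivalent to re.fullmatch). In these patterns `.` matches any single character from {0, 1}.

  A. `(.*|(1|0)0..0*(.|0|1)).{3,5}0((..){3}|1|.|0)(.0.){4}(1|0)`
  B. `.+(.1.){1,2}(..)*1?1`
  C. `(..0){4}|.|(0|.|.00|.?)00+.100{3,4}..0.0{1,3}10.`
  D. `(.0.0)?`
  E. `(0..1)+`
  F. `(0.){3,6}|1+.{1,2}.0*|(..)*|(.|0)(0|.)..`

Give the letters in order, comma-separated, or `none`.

A → no match
B → match
C → no match
D → no match
E → match
F → match

B, E, F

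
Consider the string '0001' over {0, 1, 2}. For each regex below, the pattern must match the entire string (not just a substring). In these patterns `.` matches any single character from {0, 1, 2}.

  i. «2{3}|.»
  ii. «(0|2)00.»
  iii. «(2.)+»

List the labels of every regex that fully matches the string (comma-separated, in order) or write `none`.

i → no match
ii → match
iii → no match — must start with '2'

ii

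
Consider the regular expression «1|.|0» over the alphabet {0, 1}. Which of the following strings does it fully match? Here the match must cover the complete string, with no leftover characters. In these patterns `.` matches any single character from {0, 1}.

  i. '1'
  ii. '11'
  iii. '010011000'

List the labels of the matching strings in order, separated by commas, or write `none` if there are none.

i → match
ii → no match
iii → no match

i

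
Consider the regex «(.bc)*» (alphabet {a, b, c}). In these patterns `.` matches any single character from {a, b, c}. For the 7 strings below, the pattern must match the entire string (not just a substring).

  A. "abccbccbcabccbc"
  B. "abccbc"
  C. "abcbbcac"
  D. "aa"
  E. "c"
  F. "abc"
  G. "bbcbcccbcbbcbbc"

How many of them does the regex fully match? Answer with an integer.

3

A → match
B → match
C → no match
D → no match
E → no match
F → match
G → no match
Total matched: 3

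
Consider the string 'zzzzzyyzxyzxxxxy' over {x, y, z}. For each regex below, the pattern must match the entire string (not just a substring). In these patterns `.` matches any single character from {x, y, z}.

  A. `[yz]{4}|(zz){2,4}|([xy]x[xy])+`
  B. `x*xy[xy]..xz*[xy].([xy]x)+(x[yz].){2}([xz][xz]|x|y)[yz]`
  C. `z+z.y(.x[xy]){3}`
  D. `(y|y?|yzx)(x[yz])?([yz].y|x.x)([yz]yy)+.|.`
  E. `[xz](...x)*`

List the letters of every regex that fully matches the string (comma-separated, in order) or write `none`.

C

A → no match
B → no match
C → match
D → no match
E → no match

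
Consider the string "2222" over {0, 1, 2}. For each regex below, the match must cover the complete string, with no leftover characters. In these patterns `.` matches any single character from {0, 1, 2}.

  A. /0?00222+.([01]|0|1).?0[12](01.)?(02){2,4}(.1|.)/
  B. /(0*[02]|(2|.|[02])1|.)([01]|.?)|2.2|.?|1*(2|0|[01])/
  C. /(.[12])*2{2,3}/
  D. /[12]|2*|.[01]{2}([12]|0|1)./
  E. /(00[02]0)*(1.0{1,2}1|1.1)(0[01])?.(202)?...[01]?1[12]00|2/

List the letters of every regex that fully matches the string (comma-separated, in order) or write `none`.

C, D

A → no match
B → no match
C → match
D → match
E → no match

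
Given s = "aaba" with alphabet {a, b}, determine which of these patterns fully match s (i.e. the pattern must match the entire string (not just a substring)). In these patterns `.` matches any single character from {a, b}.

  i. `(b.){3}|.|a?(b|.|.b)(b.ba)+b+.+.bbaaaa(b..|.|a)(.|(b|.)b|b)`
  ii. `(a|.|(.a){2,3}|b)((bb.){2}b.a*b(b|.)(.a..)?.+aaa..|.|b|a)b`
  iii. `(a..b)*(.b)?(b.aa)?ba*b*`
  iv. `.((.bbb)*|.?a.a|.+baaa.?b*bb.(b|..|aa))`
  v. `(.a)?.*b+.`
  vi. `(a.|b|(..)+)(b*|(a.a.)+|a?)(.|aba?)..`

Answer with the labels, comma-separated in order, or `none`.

iv, v

i → no match
ii → no match — must end with "b"
iii → no match
iv → match
v → match
vi → no match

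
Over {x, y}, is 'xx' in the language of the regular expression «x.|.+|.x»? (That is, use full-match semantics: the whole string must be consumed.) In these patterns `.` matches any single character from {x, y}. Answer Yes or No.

Yes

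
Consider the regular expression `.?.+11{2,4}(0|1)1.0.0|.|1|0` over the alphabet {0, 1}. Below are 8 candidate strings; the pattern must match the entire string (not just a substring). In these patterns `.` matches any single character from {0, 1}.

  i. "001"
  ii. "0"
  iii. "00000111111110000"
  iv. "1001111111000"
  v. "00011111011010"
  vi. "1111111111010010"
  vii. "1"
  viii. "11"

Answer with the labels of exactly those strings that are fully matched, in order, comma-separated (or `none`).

i → no match
ii → match
iii → match
iv → match
v → match
vi → match
vii → match
viii → no match

ii, iii, iv, v, vi, vii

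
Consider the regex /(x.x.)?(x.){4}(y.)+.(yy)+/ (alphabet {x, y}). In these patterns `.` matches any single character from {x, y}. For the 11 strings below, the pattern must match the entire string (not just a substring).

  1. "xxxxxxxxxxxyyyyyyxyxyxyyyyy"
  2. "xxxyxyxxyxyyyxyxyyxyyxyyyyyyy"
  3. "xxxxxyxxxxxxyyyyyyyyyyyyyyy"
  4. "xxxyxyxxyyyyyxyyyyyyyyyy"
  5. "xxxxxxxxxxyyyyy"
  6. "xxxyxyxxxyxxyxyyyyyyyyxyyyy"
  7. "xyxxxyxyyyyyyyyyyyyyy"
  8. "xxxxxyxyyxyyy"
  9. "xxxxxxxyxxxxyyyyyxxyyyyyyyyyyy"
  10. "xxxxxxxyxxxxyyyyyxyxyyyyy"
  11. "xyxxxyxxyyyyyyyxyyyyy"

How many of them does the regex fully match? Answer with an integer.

7

1 → match
2 → no match
3 → match
4 → no match
5 → no match
6 → match
7 → match
8 → match
9 → no match
10 → match
11 → match
Total matched: 7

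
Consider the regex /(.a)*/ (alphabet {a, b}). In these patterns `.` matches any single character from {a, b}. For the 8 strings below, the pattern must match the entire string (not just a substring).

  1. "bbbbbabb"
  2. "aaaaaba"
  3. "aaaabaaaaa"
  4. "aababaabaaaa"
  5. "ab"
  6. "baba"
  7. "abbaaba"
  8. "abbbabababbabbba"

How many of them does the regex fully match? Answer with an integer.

2

1 → no match
2 → no match
3 → match
4 → no match
5 → no match
6 → match
7 → no match
8 → no match
Total matched: 2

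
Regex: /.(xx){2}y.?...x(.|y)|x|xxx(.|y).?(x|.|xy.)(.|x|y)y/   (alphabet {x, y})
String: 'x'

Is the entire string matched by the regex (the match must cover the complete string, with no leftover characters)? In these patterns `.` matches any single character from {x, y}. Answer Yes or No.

Yes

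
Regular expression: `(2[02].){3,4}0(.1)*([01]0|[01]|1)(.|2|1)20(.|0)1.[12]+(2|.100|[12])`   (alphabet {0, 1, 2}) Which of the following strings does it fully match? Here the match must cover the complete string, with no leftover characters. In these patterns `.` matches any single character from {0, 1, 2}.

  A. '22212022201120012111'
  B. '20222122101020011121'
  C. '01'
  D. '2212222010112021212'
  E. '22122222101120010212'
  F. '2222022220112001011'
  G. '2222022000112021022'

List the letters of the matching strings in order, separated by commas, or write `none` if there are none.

A → no match
B → match
C → no match — must start with '2'
D → match
E → match
F → match
G → match

B, D, E, F, G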